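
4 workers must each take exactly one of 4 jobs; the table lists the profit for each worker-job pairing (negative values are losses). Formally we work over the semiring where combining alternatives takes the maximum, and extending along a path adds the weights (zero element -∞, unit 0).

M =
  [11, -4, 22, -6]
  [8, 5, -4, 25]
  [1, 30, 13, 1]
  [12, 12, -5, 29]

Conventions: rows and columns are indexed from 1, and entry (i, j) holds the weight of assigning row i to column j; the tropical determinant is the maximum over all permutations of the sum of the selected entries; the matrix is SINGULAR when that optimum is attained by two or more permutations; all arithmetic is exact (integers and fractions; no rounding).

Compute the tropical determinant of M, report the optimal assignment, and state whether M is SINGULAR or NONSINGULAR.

σ = (1, 2, 3, 4): 11 + 5 + 13 + 29 = 58
σ = (1, 2, 4, 3): 11 + 5 + 1 + (-5) = 12
σ = (1, 3, 2, 4): 11 + (-4) + 30 + 29 = 66
σ = (1, 3, 4, 2): 11 + (-4) + 1 + 12 = 20
σ = (1, 4, 2, 3): 11 + 25 + 30 + (-5) = 61
σ = (1, 4, 3, 2): 11 + 25 + 13 + 12 = 61
σ = (2, 1, 3, 4): (-4) + 8 + 13 + 29 = 46
σ = (2, 1, 4, 3): (-4) + 8 + 1 + (-5) = 0
σ = (2, 3, 1, 4): (-4) + (-4) + 1 + 29 = 22
σ = (2, 3, 4, 1): (-4) + (-4) + 1 + 12 = 5
σ = (2, 4, 1, 3): (-4) + 25 + 1 + (-5) = 17
σ = (2, 4, 3, 1): (-4) + 25 + 13 + 12 = 46
σ = (3, 1, 2, 4): 22 + 8 + 30 + 29 = 89
σ = (3, 1, 4, 2): 22 + 8 + 1 + 12 = 43
σ = (3, 2, 1, 4): 22 + 5 + 1 + 29 = 57
σ = (3, 2, 4, 1): 22 + 5 + 1 + 12 = 40
σ = (3, 4, 1, 2): 22 + 25 + 1 + 12 = 60
σ = (3, 4, 2, 1): 22 + 25 + 30 + 12 = 89
σ = (4, 1, 2, 3): (-6) + 8 + 30 + (-5) = 27
σ = (4, 1, 3, 2): (-6) + 8 + 13 + 12 = 27
σ = (4, 2, 1, 3): (-6) + 5 + 1 + (-5) = -5
σ = (4, 2, 3, 1): (-6) + 5 + 13 + 12 = 24
σ = (4, 3, 1, 2): (-6) + (-4) + 1 + 12 = 3
σ = (4, 3, 2, 1): (-6) + (-4) + 30 + 12 = 32
Optimal value attained by: σ = (3, 1, 2, 4).
Answer: det⊕(M) = 89; verdict: SINGULAR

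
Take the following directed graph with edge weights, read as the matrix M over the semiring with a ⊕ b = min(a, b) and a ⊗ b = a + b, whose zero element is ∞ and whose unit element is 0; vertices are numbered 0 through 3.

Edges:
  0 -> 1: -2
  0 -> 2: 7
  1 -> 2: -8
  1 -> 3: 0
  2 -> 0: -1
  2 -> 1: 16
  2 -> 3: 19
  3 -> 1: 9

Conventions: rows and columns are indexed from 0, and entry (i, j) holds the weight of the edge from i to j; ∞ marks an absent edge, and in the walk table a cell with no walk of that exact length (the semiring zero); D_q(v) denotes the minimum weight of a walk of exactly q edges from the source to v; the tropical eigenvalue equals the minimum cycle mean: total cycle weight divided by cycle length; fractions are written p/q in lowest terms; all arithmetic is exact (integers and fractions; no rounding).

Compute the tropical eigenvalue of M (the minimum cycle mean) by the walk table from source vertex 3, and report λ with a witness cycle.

q=0: [∞, ∞, ∞, 0]
q=1: [∞, 9, ∞, ∞]
q=2: [∞, ∞, 1, 9]
q=3: [0, 17, ∞, 20]
q=4: [∞, -2, 7, 17]
Optimal cycle mean attained by: cycle 0->1->2->0, total (-2) + (-8) + (-1), length 3.
Answer: λ = -11/3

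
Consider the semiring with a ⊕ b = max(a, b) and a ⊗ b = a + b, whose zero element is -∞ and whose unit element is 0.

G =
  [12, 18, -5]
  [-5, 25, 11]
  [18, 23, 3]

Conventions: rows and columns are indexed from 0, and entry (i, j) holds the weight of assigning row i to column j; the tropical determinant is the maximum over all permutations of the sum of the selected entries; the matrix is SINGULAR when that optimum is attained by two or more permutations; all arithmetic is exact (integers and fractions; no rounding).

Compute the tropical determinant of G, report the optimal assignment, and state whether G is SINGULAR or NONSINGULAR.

σ = (0, 1, 2): 12 + 25 + 3 = 40
σ = (0, 2, 1): 12 + 11 + 23 = 46
σ = (1, 0, 2): 18 + (-5) + 3 = 16
σ = (1, 2, 0): 18 + 11 + 18 = 47
σ = (2, 0, 1): (-5) + (-5) + 23 = 13
σ = (2, 1, 0): (-5) + 25 + 18 = 38
Optimal value attained by: σ = (1, 2, 0).
Answer: det⊕(G) = 47; verdict: NONSINGULAR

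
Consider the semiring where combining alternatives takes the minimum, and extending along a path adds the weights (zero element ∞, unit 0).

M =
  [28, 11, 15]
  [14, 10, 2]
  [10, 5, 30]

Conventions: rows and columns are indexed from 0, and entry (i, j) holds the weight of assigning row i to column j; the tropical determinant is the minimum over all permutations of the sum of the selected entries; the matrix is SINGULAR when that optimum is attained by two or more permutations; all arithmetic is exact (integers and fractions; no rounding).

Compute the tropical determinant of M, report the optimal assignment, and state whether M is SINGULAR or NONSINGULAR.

σ = (0, 1, 2): 28 + 10 + 30 = 68
σ = (0, 2, 1): 28 + 2 + 5 = 35
σ = (1, 0, 2): 11 + 14 + 30 = 55
σ = (1, 2, 0): 11 + 2 + 10 = 23
σ = (2, 0, 1): 15 + 14 + 5 = 34
σ = (2, 1, 0): 15 + 10 + 10 = 35
Optimal value attained by: σ = (1, 2, 0).
Answer: det⊕(M) = 23; verdict: NONSINGULAR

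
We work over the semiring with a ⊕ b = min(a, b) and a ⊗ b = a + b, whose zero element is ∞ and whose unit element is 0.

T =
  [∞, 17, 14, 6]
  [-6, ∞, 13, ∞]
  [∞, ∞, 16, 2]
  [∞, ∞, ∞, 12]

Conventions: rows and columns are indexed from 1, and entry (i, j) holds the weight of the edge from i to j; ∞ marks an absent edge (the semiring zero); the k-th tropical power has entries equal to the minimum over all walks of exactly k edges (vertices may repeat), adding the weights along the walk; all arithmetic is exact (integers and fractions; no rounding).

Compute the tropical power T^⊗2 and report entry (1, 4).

T^⊗2:
  [11, ∞, 30, 16]
  [∞, 11, 8, 0]
  [∞, ∞, 32, 14]
  [∞, ∞, ∞, 24]
Key observation: the optimum is the walk 1->3->4, with weight 14 + 2 = 16.
Optimal value attained by: walk 1->3->4.
Answer: (T^⊗2)[1][4] = 16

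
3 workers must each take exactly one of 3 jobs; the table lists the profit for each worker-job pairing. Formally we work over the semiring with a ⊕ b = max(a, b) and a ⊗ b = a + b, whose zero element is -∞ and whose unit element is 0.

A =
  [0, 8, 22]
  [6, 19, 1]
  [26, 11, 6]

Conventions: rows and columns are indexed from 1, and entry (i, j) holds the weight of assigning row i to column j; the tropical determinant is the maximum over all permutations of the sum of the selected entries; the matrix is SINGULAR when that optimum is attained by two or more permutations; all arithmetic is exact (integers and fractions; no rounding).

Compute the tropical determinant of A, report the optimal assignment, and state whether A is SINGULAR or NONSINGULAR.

σ = (1, 2, 3): 0 + 19 + 6 = 25
σ = (1, 3, 2): 0 + 1 + 11 = 12
σ = (2, 1, 3): 8 + 6 + 6 = 20
σ = (2, 3, 1): 8 + 1 + 26 = 35
σ = (3, 1, 2): 22 + 6 + 11 = 39
σ = (3, 2, 1): 22 + 19 + 26 = 67
Optimal value attained by: σ = (3, 2, 1).
Answer: det⊕(A) = 67; verdict: NONSINGULAR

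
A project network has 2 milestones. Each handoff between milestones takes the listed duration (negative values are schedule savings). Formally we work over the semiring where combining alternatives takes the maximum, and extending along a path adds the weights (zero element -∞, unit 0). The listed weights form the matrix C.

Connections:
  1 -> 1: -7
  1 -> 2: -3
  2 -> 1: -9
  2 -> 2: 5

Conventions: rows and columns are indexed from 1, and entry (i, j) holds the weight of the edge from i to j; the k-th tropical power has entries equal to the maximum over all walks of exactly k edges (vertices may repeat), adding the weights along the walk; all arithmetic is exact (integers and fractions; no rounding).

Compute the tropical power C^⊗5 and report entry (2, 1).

C^⊗2:
  [-12, 2]
  [-4, 10]
C^⊗3:
  [-7, 7]
  [1, 15]
C^⊗4:
  [-2, 12]
  [6, 20]
C^⊗5:
  [3, 17]
  [11, 25]
Key observation: the optimum is the walk 2->2->2->2->2->1, with weight 5 + 5 + 5 + 5 + (-9) = 11.
Optimal value attained by: walk 2->2->2->2->2->1.
Answer: (C^⊗5)[2][1] = 11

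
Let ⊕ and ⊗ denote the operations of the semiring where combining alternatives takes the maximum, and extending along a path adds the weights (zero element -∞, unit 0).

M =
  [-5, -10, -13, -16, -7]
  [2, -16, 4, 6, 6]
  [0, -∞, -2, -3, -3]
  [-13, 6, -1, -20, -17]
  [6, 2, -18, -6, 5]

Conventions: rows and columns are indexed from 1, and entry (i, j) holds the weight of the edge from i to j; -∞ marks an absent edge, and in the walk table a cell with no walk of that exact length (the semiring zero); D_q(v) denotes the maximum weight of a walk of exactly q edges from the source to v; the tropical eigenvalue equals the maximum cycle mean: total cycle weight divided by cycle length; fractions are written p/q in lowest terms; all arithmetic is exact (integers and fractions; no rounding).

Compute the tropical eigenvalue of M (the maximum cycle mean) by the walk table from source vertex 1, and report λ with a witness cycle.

q=0: [0, -∞, -∞, -∞, -∞]
q=1: [-5, -10, -13, -16, -7]
q=2: [-1, -5, -6, -4, -2]
q=3: [4, 2, -1, 1, 3]
q=4: [9, 7, 6, 8, 8]
q=5: [14, 14, 11, 13, 13]
Optimal cycle mean attained by: cycle 2->4->2, total 6 + 6, length 2.
Answer: λ = 6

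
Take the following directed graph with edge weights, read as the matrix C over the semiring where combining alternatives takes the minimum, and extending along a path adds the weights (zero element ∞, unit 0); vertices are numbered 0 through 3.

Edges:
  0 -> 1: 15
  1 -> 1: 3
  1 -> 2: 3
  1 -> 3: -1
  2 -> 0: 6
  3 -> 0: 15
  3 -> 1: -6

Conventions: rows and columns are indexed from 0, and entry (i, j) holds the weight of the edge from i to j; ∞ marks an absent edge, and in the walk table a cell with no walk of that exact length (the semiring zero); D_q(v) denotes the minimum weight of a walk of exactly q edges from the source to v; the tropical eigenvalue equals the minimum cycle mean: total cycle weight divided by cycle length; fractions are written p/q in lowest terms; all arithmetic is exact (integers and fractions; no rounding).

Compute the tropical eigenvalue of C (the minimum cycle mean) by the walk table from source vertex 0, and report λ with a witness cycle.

q=0: [0, ∞, ∞, ∞]
q=1: [∞, 15, ∞, ∞]
q=2: [∞, 18, 18, 14]
q=3: [24, 8, 21, 17]
q=4: [27, 11, 11, 7]
Optimal cycle mean attained by: cycle 1->3->1, total (-1) + (-6), length 2.
Answer: λ = -7/2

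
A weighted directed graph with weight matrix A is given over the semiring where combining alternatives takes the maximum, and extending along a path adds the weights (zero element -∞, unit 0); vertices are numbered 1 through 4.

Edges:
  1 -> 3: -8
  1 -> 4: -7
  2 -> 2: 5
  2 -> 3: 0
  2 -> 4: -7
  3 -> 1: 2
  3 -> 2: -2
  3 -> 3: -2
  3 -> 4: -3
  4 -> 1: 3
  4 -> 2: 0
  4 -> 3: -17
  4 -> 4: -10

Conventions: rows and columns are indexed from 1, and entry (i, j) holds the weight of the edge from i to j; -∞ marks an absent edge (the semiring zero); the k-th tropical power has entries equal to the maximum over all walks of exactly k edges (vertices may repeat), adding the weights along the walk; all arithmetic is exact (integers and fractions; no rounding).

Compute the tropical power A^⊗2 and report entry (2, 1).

A^⊗2:
  [-4, -7, -10, -11]
  [2, 10, 5, -2]
  [0, 3, -2, -5]
  [-7, 5, 0, -4]
Key observation: the optimum is the walk 2->3->1, with weight 0 + 2 = 2.
Optimal value attained by: walk 2->3->1.
Answer: (A^⊗2)[2][1] = 2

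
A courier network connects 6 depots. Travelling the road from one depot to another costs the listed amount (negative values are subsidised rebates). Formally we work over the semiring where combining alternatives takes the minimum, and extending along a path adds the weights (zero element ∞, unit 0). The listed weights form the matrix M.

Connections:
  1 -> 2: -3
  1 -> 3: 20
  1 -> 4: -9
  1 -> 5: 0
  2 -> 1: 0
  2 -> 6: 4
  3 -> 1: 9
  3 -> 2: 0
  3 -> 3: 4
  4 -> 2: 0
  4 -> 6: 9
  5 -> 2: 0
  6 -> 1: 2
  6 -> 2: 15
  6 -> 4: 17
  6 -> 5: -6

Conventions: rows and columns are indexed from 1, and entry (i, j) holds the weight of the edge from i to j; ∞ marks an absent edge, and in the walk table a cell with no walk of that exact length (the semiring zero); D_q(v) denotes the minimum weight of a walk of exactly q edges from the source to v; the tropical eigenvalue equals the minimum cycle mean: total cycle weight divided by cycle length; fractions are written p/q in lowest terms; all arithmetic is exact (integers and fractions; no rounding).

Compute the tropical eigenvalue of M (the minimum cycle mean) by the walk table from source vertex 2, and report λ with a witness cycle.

q=0: [∞, 0, ∞, ∞, ∞, ∞]
q=1: [0, ∞, ∞, ∞, ∞, 4]
q=2: [6, -3, 20, -9, -2, ∞]
q=3: [-3, -9, 24, -3, 6, 0]
q=4: [-9, -6, 17, -12, -6, -5]
q=5: [-6, -12, 11, -18, -11, -3]
q=6: [-12, -18, 14, -15, -9, -9]
Optimal cycle mean attained by: cycle 1->4->2->1, total (-9) + 0 + 0, length 3.
Answer: λ = -3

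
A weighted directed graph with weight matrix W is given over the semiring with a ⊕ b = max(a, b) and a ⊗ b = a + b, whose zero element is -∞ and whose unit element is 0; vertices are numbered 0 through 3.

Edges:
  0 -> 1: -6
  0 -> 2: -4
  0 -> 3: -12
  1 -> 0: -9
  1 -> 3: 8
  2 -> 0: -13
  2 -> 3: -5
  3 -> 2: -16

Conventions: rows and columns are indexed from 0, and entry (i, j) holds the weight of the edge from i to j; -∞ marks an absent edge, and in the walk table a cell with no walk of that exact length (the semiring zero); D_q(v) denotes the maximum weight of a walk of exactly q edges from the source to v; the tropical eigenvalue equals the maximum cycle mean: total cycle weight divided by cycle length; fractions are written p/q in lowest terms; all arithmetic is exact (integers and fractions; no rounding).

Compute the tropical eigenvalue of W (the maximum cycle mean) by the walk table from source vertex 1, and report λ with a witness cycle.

q=0: [-∞, 0, -∞, -∞]
q=1: [-9, -∞, -∞, 8]
q=2: [-∞, -15, -8, -21]
q=3: [-21, -∞, -37, -7]
q=4: [-50, -27, -23, -33]
Optimal cycle mean attained by: cycle 0->1->3->2->0, total (-6) + 8 + (-16) + (-13), length 4.
Answer: λ = -27/4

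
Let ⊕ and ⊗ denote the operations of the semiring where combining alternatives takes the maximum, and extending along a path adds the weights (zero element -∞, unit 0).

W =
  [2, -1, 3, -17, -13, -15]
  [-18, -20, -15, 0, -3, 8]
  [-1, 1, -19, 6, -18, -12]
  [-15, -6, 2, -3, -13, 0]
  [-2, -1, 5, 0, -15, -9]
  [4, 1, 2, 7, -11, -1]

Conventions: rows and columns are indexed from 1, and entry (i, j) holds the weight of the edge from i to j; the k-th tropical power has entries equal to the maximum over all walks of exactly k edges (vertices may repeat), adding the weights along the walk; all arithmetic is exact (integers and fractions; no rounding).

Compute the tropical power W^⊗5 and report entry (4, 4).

W^⊗2:
  [4, 4, 5, 9, -4, 7]
  [12, 9, 10, 15, -3, 7]
  [1, 0, 8, 3, -2, 9]
  [4, 3, 2, 8, -9, 2]
  [4, 6, 2, 11, -4, 7]
  [6, 3, 9, 8, -2, 9]
W^⊗3:
  [11, 8, 11, 14, 1, 12]
  [14, 11, 17, 16, 6, 17]
  [13, 10, 11, 16, -2, 8]
  [6, 3, 10, 9, 0, 11]
  [11, 8, 13, 14, 3, 14]
  [13, 10, 11, 16, 0, 11]
W^⊗4:
  [16, 13, 16, 19, 5, 16]
  [21, 18, 19, 24, 8, 19]
  [15, 12, 18, 17, 7, 18]
  [15, 12, 13, 18, 0, 11]
  [18, 15, 16, 21, 5, 16]
  [15, 12, 18, 18, 7, 18]
W^⊗5:
  [20, 17, 21, 23, 10, 21]
  [23, 20, 26, 26, 15, 26]
  [22, 19, 20, 25, 9, 20]
  [17, 14, 20, 19, 9, 20]
  [20, 17, 23, 23, 12, 23]
  [22, 19, 20, 25, 9, 20]
Key observation: the optimum is the walk 4->3->2->6->3->4, with weight 2 + 1 + 8 + 2 + 6 = 19.
Optimal value attained by: walk 4->3->2->6->3->4.
Answer: (W^⊗5)[4][4] = 19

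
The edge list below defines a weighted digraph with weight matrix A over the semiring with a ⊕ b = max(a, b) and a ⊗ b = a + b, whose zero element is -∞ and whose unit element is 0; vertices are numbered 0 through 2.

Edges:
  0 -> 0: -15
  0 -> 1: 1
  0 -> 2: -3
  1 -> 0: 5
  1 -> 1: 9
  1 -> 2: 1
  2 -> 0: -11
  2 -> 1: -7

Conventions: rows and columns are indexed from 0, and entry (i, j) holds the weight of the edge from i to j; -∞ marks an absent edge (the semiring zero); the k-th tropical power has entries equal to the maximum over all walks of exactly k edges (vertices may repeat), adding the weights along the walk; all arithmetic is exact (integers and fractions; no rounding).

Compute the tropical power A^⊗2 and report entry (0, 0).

A^⊗2:
  [6, 10, 2]
  [14, 18, 10]
  [-2, 2, -6]
Key observation: the optimum is the walk 0->1->0, with weight 1 + 5 = 6.
Optimal value attained by: walk 0->1->0.
Answer: (A^⊗2)[0][0] = 6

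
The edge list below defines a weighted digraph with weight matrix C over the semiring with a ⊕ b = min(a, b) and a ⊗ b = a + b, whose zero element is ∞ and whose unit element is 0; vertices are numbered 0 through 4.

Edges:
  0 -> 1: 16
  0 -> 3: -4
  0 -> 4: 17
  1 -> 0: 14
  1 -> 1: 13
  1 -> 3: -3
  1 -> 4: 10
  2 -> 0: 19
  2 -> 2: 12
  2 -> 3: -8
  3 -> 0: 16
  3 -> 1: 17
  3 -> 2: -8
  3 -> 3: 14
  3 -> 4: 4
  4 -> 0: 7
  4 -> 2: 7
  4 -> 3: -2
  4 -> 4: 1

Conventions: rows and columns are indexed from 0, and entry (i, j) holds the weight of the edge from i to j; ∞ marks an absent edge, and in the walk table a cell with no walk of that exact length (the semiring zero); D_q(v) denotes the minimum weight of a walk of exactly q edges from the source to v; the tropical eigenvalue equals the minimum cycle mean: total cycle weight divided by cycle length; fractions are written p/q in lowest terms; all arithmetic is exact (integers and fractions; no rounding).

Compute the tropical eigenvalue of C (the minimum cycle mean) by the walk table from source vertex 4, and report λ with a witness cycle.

q=0: [∞, ∞, ∞, ∞, 0]
q=1: [7, ∞, 7, -2, 1]
q=2: [8, 15, -10, -1, 2]
q=3: [9, 16, -9, -18, 3]
q=4: [-2, -1, -26, -17, -14]
q=5: [-7, 0, -25, -34, -13]
Optimal cycle mean attained by: cycle 2->3->2, total (-8) + (-8), length 2.
Answer: λ = -8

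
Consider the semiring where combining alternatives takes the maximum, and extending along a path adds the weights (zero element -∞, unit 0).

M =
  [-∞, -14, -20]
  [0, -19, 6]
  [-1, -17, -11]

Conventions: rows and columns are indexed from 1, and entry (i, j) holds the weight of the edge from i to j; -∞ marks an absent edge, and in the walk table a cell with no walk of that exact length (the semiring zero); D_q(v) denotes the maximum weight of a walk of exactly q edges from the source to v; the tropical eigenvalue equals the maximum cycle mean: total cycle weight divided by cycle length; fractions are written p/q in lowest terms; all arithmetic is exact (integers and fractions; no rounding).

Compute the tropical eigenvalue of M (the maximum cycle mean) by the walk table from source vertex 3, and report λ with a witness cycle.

q=0: [-∞, -∞, 0]
q=1: [-1, -17, -11]
q=2: [-12, -15, -11]
q=3: [-12, -26, -9]
Optimal cycle mean attained by: cycle 1->2->3->1, total (-14) + 6 + (-1), length 3.
Answer: λ = -3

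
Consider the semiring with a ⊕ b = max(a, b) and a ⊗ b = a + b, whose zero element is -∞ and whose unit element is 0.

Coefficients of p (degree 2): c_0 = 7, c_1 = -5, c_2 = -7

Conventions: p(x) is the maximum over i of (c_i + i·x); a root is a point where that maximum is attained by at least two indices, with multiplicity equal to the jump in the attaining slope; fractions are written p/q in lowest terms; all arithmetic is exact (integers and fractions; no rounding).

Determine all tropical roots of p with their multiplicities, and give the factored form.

hull edge (i=0, c=7) to (i=2, c=-7): slope -7, span 2
Factored form: p(x) = -7 ⊗ (x ⊕ 7) ⊗ (x ⊕ 7)
Answer: roots = 7 (mult 2)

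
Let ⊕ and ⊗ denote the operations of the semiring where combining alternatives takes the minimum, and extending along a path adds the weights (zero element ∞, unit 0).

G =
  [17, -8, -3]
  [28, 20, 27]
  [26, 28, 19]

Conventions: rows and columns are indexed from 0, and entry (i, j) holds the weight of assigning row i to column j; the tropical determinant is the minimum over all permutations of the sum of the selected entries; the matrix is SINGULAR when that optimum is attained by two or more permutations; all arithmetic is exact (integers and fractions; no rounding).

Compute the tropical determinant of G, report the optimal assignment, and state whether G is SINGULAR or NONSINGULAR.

σ = (0, 1, 2): 17 + 20 + 19 = 56
σ = (0, 2, 1): 17 + 27 + 28 = 72
σ = (1, 0, 2): (-8) + 28 + 19 = 39
σ = (1, 2, 0): (-8) + 27 + 26 = 45
σ = (2, 0, 1): (-3) + 28 + 28 = 53
σ = (2, 1, 0): (-3) + 20 + 26 = 43
Optimal value attained by: σ = (1, 0, 2).
Answer: det⊕(G) = 39; verdict: NONSINGULAR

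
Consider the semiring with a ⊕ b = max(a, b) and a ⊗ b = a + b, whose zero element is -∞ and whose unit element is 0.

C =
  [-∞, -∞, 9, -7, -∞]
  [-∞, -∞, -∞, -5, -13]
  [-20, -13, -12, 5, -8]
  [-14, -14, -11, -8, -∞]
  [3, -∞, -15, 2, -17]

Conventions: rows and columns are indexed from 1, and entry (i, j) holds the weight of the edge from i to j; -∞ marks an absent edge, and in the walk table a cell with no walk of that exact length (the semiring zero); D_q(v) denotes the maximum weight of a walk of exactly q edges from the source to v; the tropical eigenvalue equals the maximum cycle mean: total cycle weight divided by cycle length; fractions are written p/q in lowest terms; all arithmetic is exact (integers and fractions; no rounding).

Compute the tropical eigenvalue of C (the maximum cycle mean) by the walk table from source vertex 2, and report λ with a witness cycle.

q=0: [-∞, 0, -∞, -∞, -∞]
q=1: [-∞, -∞, -∞, -5, -13]
q=2: [-10, -19, -16, -11, -30]
q=3: [-25, -25, -1, -11, -24]
q=4: [-21, -14, -13, 4, -9]
q=5: [-6, -10, -7, -4, -21]
Optimal cycle mean attained by: cycle 1->3->5->1, total 9 + (-8) + 3, length 3.
Answer: λ = 4/3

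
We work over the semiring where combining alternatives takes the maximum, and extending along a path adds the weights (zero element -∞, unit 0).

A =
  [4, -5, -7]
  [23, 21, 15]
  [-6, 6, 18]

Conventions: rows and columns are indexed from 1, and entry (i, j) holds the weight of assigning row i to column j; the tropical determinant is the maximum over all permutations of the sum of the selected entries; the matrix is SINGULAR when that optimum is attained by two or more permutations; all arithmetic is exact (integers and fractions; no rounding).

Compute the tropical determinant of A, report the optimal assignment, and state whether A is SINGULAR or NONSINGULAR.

σ = (1, 2, 3): 4 + 21 + 18 = 43
σ = (1, 3, 2): 4 + 15 + 6 = 25
σ = (2, 1, 3): (-5) + 23 + 18 = 36
σ = (2, 3, 1): (-5) + 15 + (-6) = 4
σ = (3, 1, 2): (-7) + 23 + 6 = 22
σ = (3, 2, 1): (-7) + 21 + (-6) = 8
Optimal value attained by: σ = (1, 2, 3).
Answer: det⊕(A) = 43; verdict: NONSINGULAR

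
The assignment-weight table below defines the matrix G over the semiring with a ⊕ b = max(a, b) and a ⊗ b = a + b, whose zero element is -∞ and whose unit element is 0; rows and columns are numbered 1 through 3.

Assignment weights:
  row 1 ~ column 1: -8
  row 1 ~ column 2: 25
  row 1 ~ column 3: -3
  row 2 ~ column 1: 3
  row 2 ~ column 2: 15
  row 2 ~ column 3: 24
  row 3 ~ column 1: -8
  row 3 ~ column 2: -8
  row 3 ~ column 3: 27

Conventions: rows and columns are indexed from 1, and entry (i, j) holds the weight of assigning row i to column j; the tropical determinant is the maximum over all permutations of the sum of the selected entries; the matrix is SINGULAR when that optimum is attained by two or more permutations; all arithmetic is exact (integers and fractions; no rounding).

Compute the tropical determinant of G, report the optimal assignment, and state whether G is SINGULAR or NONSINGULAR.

σ = (1, 2, 3): (-8) + 15 + 27 = 34
σ = (1, 3, 2): (-8) + 24 + (-8) = 8
σ = (2, 1, 3): 25 + 3 + 27 = 55
σ = (2, 3, 1): 25 + 24 + (-8) = 41
σ = (3, 1, 2): (-3) + 3 + (-8) = -8
σ = (3, 2, 1): (-3) + 15 + (-8) = 4
Optimal value attained by: σ = (2, 1, 3).
Answer: det⊕(G) = 55; verdict: NONSINGULAR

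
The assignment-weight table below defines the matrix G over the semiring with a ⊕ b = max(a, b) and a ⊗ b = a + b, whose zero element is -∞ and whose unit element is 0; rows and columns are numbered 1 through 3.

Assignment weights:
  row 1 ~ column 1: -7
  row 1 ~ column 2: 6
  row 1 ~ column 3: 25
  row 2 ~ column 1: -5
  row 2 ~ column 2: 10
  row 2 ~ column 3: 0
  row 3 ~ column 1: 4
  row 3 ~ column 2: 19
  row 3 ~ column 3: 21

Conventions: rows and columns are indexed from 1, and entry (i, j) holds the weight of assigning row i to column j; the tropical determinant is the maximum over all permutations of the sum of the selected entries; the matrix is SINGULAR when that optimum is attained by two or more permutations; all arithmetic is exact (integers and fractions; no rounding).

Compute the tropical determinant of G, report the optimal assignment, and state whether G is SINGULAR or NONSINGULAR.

σ = (1, 2, 3): (-7) + 10 + 21 = 24
σ = (1, 3, 2): (-7) + 0 + 19 = 12
σ = (2, 1, 3): 6 + (-5) + 21 = 22
σ = (2, 3, 1): 6 + 0 + 4 = 10
σ = (3, 1, 2): 25 + (-5) + 19 = 39
σ = (3, 2, 1): 25 + 10 + 4 = 39
Optimal value attained by: σ = (3, 1, 2).
Answer: det⊕(G) = 39; verdict: SINGULAR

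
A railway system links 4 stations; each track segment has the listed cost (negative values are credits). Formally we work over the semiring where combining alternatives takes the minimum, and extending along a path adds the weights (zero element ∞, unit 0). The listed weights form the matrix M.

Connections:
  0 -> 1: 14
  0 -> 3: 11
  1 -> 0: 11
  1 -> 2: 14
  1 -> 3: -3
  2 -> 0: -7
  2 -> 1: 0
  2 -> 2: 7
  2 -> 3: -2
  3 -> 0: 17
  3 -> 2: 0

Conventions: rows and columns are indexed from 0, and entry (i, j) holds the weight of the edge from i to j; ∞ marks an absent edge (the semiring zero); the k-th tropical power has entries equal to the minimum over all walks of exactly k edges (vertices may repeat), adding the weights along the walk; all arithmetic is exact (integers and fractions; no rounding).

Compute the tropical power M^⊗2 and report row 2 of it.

M^⊗2:
  [25, ∞, 11, 11]
  [7, 14, -3, 12]
  [0, 7, -2, -3]
  [-7, 0, 7, -2]
Answer: row 2 of M^⊗2 = [0, 7, -2, -3]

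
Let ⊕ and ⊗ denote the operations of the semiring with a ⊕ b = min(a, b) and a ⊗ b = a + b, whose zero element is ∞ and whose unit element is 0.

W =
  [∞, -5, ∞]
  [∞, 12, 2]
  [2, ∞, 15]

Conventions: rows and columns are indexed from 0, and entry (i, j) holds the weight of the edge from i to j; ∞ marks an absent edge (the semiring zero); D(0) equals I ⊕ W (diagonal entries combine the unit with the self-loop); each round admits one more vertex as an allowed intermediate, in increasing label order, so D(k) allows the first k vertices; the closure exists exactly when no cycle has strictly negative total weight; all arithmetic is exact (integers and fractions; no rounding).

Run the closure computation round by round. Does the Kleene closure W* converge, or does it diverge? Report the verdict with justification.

D(0):
  [0, -5, ∞]
  [∞, 0, 2]
  [2, ∞, 0]
D(1):
  [0, -5, ∞]
  [∞, 0, 2]
  [2, -3, 0]
Detection: at round 2, diagonal entry (2, 2) turns strictly negative.
Key observation: the cycle 2->0->1->2 has total weight 2 + (-5) + 2, which is strictly negative.
Answer: DIVERGES — negative cycle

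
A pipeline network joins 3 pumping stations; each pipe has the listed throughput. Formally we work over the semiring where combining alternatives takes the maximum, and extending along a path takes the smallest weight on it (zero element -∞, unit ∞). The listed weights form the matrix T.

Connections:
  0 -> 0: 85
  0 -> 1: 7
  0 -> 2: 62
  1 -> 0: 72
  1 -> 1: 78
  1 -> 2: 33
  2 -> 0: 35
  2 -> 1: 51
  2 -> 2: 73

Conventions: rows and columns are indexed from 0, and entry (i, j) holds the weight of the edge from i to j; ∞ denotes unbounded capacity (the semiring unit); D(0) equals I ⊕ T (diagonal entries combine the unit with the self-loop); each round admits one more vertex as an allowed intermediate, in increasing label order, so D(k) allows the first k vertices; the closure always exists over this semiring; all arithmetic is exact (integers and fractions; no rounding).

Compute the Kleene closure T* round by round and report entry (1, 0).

D(0):
  [∞, 7, 62]
  [72, ∞, 33]
  [35, 51, ∞]
D(1):
  [∞, 7, 62]
  [72, ∞, 62]
  [35, 51, ∞]
D(2):
  [∞, 7, 62]
  [72, ∞, 62]
  [51, 51, ∞]
D(3):
  [∞, 51, 62]
  [72, ∞, 62]
  [51, 51, ∞]
Answer: T*[1][0] = 72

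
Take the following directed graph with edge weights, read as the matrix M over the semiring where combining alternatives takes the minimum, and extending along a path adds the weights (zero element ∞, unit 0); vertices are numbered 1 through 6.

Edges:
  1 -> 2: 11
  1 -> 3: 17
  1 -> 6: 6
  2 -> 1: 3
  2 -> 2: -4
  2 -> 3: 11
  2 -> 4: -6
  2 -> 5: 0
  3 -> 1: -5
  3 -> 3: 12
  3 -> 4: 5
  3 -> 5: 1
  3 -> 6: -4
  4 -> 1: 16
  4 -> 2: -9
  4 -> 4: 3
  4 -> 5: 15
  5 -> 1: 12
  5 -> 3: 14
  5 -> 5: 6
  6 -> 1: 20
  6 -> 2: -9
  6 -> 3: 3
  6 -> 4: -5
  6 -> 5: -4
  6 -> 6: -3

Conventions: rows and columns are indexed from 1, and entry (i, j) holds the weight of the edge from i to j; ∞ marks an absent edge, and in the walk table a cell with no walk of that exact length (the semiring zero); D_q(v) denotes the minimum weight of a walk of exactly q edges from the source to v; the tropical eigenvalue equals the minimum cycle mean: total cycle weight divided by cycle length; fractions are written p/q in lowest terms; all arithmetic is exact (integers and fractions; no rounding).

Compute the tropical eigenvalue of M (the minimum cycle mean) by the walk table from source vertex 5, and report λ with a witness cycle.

q=0: [∞, ∞, ∞, ∞, 0, ∞]
q=1: [12, ∞, 14, ∞, 6, ∞]
q=2: [9, 23, 20, 19, 12, 10]
q=3: [15, 1, 13, 5, 6, 7]
q=4: [4, -4, 10, -5, 1, 4]
q=5: [-1, -14, 7, -10, -4, 1]
q=6: [-11, -19, -3, -20, -14, -2]
Optimal cycle mean attained by: cycle 2->4->2, total (-6) + (-9), length 2.
Answer: λ = -15/2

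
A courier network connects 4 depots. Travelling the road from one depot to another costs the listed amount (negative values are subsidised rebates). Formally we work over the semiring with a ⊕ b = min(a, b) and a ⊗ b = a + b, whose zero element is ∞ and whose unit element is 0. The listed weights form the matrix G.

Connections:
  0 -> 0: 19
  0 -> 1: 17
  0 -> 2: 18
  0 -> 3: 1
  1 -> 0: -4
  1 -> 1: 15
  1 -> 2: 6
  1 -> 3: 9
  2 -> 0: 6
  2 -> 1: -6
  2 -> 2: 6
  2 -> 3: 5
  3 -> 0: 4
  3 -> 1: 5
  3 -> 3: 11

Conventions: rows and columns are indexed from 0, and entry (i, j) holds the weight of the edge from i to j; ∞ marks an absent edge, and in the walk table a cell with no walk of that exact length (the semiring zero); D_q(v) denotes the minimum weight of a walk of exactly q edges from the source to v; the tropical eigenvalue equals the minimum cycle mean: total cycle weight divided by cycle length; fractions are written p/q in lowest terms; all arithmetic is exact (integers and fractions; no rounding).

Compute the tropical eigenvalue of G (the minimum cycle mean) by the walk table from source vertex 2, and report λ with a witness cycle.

q=0: [∞, ∞, 0, ∞]
q=1: [6, -6, 6, 5]
q=2: [-10, 0, 0, 3]
q=3: [-4, -6, 6, -9]
q=4: [-10, -4, 0, -3]
Optimal cycle mean attained by: cycle 1->2->1, total 6 + (-6), length 2.
Answer: λ = 0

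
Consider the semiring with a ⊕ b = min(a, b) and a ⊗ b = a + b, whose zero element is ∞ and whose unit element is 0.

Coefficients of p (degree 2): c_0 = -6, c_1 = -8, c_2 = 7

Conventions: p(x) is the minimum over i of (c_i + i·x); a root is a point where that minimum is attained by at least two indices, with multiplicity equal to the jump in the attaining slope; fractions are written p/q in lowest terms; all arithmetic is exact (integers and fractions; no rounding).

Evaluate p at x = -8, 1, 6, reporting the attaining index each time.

p(-8) = min(-6+0·(-8)=-6, -8+1·(-8)=-16, 7+2·(-8)=-9) = -16 (attained by i=1)
p(1) = min(-6+0·1=-6, -8+1·1=-7, 7+2·1=9) = -7 (attained by i=1)
p(6) = min(-6+0·6=-6, -8+1·6=-2, 7+2·6=19) = -6 (attained by i=0)
Answer: p(-8) = -16; p(1) = -7; p(6) = -6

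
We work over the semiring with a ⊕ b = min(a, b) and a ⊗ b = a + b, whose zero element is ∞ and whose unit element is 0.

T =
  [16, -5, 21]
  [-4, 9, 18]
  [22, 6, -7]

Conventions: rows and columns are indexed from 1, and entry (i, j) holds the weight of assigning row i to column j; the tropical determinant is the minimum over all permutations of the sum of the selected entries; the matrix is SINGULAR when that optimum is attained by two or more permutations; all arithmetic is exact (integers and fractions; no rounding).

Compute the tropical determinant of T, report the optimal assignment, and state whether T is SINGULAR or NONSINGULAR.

σ = (1, 2, 3): 16 + 9 + (-7) = 18
σ = (1, 3, 2): 16 + 18 + 6 = 40
σ = (2, 1, 3): (-5) + (-4) + (-7) = -16
σ = (2, 3, 1): (-5) + 18 + 22 = 35
σ = (3, 1, 2): 21 + (-4) + 6 = 23
σ = (3, 2, 1): 21 + 9 + 22 = 52
Optimal value attained by: σ = (2, 1, 3).
Answer: det⊕(T) = -16; verdict: NONSINGULAR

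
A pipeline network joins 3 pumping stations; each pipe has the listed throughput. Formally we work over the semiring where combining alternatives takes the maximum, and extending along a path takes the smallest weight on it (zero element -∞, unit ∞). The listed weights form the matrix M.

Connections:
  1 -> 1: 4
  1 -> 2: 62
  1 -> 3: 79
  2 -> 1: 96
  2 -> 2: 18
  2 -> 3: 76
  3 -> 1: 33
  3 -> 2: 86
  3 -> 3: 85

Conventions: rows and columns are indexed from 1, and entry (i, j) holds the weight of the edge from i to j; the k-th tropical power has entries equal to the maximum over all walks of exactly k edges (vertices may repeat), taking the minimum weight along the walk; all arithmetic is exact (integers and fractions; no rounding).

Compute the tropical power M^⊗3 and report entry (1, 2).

M^⊗2:
  [62, 79, 79]
  [33, 76, 79]
  [86, 85, 85]
M^⊗3:
  [79, 79, 79]
  [76, 79, 79]
  [85, 85, 85]
Key observation: the optimum is the walk 1->3->3->2, with weight 79 min 85 min 86 = 79.
Optimal value attained by: walk 1->3->3->2.
Answer: (M^⊗3)[1][2] = 79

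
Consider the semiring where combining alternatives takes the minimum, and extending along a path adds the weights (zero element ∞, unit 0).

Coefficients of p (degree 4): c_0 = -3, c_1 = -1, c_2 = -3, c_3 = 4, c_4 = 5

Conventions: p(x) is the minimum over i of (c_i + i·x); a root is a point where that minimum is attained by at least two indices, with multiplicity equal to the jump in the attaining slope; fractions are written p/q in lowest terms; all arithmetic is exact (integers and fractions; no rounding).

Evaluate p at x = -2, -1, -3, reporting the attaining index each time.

p(-2) = min(-3+0·(-2)=-3, -1+1·(-2)=-3, -3+2·(-2)=-7, 4+3·(-2)=-2, 5+4·(-2)=-3) = -7 (attained by i=2)
p(-1) = min(-3+0·(-1)=-3, -1+1·(-1)=-2, -3+2·(-1)=-5, 4+3·(-1)=1, 5+4·(-1)=1) = -5 (attained by i=2)
p(-3) = min(-3+0·(-3)=-3, -1+1·(-3)=-4, -3+2·(-3)=-9, 4+3·(-3)=-5, 5+4·(-3)=-7) = -9 (attained by i=2)
Answer: p(-2) = -7; p(-1) = -5; p(-3) = -9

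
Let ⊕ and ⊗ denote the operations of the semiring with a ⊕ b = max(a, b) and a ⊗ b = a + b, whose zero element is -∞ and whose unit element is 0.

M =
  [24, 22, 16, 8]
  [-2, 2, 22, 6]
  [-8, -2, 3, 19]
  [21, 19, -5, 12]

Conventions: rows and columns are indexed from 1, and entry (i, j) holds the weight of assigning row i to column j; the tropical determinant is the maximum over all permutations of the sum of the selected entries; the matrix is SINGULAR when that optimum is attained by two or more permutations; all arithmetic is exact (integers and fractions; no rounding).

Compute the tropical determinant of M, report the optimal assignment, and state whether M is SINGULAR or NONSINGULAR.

σ = (1, 2, 3, 4): 24 + 2 + 3 + 12 = 41
σ = (1, 2, 4, 3): 24 + 2 + 19 + (-5) = 40
σ = (1, 3, 2, 4): 24 + 22 + (-2) + 12 = 56
σ = (1, 3, 4, 2): 24 + 22 + 19 + 19 = 84
σ = (1, 4, 2, 3): 24 + 6 + (-2) + (-5) = 23
σ = (1, 4, 3, 2): 24 + 6 + 3 + 19 = 52
σ = (2, 1, 3, 4): 22 + (-2) + 3 + 12 = 35
σ = (2, 1, 4, 3): 22 + (-2) + 19 + (-5) = 34
σ = (2, 3, 1, 4): 22 + 22 + (-8) + 12 = 48
σ = (2, 3, 4, 1): 22 + 22 + 19 + 21 = 84
σ = (2, 4, 1, 3): 22 + 6 + (-8) + (-5) = 15
σ = (2, 4, 3, 1): 22 + 6 + 3 + 21 = 52
σ = (3, 1, 2, 4): 16 + (-2) + (-2) + 12 = 24
σ = (3, 1, 4, 2): 16 + (-2) + 19 + 19 = 52
σ = (3, 2, 1, 4): 16 + 2 + (-8) + 12 = 22
σ = (3, 2, 4, 1): 16 + 2 + 19 + 21 = 58
σ = (3, 4, 1, 2): 16 + 6 + (-8) + 19 = 33
σ = (3, 4, 2, 1): 16 + 6 + (-2) + 21 = 41
σ = (4, 1, 2, 3): 8 + (-2) + (-2) + (-5) = -1
σ = (4, 1, 3, 2): 8 + (-2) + 3 + 19 = 28
σ = (4, 2, 1, 3): 8 + 2 + (-8) + (-5) = -3
σ = (4, 2, 3, 1): 8 + 2 + 3 + 21 = 34
σ = (4, 3, 1, 2): 8 + 22 + (-8) + 19 = 41
σ = (4, 3, 2, 1): 8 + 22 + (-2) + 21 = 49
Optimal value attained by: σ = (1, 3, 4, 2).
Answer: det⊕(M) = 84; verdict: SINGULAR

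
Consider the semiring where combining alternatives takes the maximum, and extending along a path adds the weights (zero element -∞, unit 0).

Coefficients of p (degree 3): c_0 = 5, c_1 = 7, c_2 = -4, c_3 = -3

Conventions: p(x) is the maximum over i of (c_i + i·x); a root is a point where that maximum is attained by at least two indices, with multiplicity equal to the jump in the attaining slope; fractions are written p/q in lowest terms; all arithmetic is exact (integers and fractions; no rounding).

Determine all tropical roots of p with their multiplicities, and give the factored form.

hull edge (i=0, c=5) to (i=1, c=7): slope 2, span 1
hull edge (i=1, c=7) to (i=3, c=-3): slope -5, span 2
Factored form: p(x) = -3 ⊗ (x ⊕ (-2)) ⊗ (x ⊕ 5) ⊗ (x ⊕ 5)
Answer: roots = -2 (mult 1), 5 (mult 2)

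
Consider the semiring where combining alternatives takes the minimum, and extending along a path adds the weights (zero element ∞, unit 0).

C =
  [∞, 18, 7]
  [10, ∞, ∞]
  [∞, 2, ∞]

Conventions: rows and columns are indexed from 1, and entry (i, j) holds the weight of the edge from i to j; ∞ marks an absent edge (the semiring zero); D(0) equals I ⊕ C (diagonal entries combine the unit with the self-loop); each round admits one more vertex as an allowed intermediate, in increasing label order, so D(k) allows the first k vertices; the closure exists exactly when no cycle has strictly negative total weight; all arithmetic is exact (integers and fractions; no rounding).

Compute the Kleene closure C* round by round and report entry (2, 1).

D(0):
  [0, 18, 7]
  [10, 0, ∞]
  [∞, 2, 0]
D(1):
  [0, 18, 7]
  [10, 0, 17]
  [∞, 2, 0]
D(2):
  [0, 18, 7]
  [10, 0, 17]
  [12, 2, 0]
D(3):
  [0, 9, 7]
  [10, 0, 17]
  [12, 2, 0]
Answer: C*[2][1] = 10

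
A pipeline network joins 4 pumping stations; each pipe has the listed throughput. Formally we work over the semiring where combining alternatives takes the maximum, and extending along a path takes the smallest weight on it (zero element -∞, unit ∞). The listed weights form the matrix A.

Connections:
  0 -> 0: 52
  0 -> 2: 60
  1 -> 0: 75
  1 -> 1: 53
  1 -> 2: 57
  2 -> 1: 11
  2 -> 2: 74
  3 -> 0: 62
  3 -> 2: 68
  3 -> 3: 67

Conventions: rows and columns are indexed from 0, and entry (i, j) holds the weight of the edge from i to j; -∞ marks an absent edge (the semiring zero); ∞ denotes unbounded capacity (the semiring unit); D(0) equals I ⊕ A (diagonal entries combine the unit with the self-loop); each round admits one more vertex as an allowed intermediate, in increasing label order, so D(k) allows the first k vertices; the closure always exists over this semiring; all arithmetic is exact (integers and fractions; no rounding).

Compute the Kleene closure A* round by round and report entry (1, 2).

D(0):
  [∞, -∞, 60, -∞]
  [75, ∞, 57, -∞]
  [-∞, 11, ∞, -∞]
  [62, -∞, 68, ∞]
D(1):
  [∞, -∞, 60, -∞]
  [75, ∞, 60, -∞]
  [-∞, 11, ∞, -∞]
  [62, -∞, 68, ∞]
D(2):
  [∞, -∞, 60, -∞]
  [75, ∞, 60, -∞]
  [11, 11, ∞, -∞]
  [62, -∞, 68, ∞]
D(3):
  [∞, 11, 60, -∞]
  [75, ∞, 60, -∞]
  [11, 11, ∞, -∞]
  [62, 11, 68, ∞]
D(4):
  [∞, 11, 60, -∞]
  [75, ∞, 60, -∞]
  [11, 11, ∞, -∞]
  [62, 11, 68, ∞]
Answer: A*[1][2] = 60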